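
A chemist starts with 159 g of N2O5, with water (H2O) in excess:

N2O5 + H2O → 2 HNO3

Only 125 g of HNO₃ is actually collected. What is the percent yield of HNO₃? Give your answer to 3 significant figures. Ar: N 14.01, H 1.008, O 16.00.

67.4 %

M(N2O5) = 2(14.01) + 5(16.00) = 108.02 g/mol.
M(HNO3) = 1.008 + 14.01 + 3(16.00) = 63.018 g/mol.
n(N2O5) = 159.0 g / 108.02 g/mol = 1.472 mol.
From the equation the N2O5:HNO3 mole ratio is 1:2, so n(HNO3) = 1.472 × 2/1 = 2.944 mol.
Mass of HNO3 = 2.944 mol × 63.018 g/mol = 185.5 g.
This is the theoretical yield. Percent yield = 125 g / 185.5 g × 100% = 67.38%.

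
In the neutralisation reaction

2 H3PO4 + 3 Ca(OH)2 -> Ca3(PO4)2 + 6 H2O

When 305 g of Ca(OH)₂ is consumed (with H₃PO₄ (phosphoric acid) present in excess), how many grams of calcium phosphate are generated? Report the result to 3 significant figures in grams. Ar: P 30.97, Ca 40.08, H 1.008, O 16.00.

426 g

M(Ca(OH)2) = 40.08 + 2(16.00) + 2(1.008) = 74.096 g/mol.
M(Ca3(PO4)2) = 3(40.08) + 2(30.97) + 8(16.00) = 310.18 g/mol.
n(Ca(OH)2) = 305.0 g / 74.096 g/mol = 4.116 mol.
From the equation the Ca(OH)2:Ca3(PO4)2 mole ratio is 3:1, so n(Ca3(PO4)2) = 4.116 × 1/3 = 1.372 mol.
Mass of Ca3(PO4)2 = 1.372 mol × 310.18 g/mol = 425.6 g.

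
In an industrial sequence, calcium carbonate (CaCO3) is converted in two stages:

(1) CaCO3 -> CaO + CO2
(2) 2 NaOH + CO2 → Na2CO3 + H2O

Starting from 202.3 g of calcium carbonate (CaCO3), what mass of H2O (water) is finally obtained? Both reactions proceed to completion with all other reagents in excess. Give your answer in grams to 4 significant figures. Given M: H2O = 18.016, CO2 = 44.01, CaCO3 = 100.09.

36.41 g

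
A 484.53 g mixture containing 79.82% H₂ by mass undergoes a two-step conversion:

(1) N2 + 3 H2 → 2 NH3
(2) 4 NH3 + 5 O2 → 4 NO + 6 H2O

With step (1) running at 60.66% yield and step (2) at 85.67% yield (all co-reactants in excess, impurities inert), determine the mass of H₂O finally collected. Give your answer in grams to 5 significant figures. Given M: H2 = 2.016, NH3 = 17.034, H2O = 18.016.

Pure H2 = 484.53 × 0.7982 = 386.752 g.
n(H2) = 386.752 / 2.016 = 191.841 mol.
Step 1 (H2:NH3 = 3:2): theoretical n(NH3) = 127.894 mol; at 60.66% yield, n(NH3) = 77.5806 mol.
Step 2 (NH3:H2O = 4:6): theoretical n(H2O) = 116.371 mol, so theoretical mass = 116.371 × 18.016 = 2096.54 g.
At 85.67% yield, actual mass of H2O = 2096.54 × 0.8567 = 1796.10 g.

1796.1 g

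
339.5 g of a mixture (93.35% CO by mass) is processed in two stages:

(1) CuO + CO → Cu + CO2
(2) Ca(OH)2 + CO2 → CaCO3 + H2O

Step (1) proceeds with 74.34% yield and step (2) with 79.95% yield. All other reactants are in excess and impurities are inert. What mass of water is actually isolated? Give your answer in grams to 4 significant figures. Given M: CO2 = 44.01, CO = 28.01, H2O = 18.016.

121.2 g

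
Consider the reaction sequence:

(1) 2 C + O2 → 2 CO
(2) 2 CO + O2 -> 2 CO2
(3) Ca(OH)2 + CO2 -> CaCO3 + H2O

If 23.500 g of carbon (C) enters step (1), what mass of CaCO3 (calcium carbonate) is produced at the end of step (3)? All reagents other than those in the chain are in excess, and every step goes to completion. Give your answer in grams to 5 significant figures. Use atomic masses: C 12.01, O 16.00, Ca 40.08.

195.85 g

M(C) = 12.01 g/mol.
M(CaCO3) = 40.08 + 12.01 + 3(16.00) = 100.09 g/mol.
n(C) = 23.500 / 12.01 = 1.95670 mol.
Reaction (1): C→CO ratio 2:2 ⇒ n(CO) = 1.95670 mol.
Reaction (2): CO→CO2 ratio 2:2 ⇒ n(CO2) = 1.95670 mol.
Reaction (3): CO2→CaCO3 ratio 1:1 ⇒ n(CaCO3) = 1.95670 mol.
Mass of CaCO3 = 1.95670 × 100.09 = 195.846 g.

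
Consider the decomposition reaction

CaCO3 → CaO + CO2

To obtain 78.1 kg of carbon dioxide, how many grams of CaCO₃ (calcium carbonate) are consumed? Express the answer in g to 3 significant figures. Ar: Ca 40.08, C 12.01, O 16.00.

M(CO2) = 12.01 + 2(16.00) = 44.01 g/mol.
M(CaCO3) = 40.08 + 12.01 + 3(16.00) = 100.09 g/mol.
Convert: 78.1 kg = 78100 g.
n(CO2) = 78100 g / 44.01 g/mol = 1775 mol.
From the equation the CO2:CaCO3 mole ratio is 1:1, so n(CaCO3) = 1775 × 1/1 = 1775 mol.
Mass of CaCO3 = 1775 mol × 100.09 g/mol = 177600 g.

178000 g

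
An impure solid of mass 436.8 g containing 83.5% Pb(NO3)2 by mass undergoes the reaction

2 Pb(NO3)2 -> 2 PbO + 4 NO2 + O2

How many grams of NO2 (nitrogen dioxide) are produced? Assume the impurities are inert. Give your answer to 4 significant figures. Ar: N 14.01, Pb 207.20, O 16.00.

101.3 g

Mass of pure Pb(NO3)2 = 436.8 g × 0.835 = 364.73 g.
M(Pb(NO3)2) = 207.20 + 2(14.01) + 6(16.00) = 331.22 g/mol.
M(NO2) = 14.01 + 2(16.00) = 46.01 g/mol.
n(Pb(NO3)2) = 364.73 g / 331.22 g/mol = 1.1012 mol.
From the equation the Pb(NO3)2:NO2 mole ratio is 2:4, so n(NO2) = 1.1012 × 4/2 = 2.2023 mol.
Mass of NO2 = 2.2023 mol × 46.01 g/mol = 101.33 g.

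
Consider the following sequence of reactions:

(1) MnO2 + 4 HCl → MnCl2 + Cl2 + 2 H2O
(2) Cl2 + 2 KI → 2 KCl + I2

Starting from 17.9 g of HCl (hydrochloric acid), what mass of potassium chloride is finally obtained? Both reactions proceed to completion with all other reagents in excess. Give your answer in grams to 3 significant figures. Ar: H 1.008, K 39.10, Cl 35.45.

M(HCl) = 1.008 + 35.45 = 36.458 g/mol.
M(KCl) = 39.10 + 35.45 = 74.55 g/mol.
n(HCl) = 17.90 / 36.458 = 0.4910 mol.
Step 1 gives a 4:1 ratio of HCl to Cl2, so n(Cl2) = 0.1227 mol.
In step 2 the Cl2:KCl ratio is 1:2, so n(KCl) = 0.2455 mol.
Mass of KCl = 0.2455 × 74.55 = 18.30 g.

18.3 g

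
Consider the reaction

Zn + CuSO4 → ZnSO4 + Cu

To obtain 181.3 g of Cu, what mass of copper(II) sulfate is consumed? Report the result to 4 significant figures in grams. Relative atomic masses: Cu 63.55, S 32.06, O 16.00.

455.3 g

M(Cu) = 63.55 g/mol.
M(CuSO4) = 63.55 + 32.06 + 4(16.00) = 159.61 g/mol.
n(Cu) = 181.30 g / 63.55 g/mol = 2.8529 mol.
From the equation the Cu:CuSO4 mole ratio is 1:1, so n(CuSO4) = 2.8529 × 1/1 = 2.8529 mol.
Mass of CuSO4 = 2.8529 mol × 159.61 g/mol = 455.35 g.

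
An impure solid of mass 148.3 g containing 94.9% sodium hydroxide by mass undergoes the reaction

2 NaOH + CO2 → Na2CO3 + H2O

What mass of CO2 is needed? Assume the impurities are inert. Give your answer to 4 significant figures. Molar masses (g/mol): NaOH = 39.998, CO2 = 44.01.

77.43 g

Mass of pure NaOH = 148.3 g × 0.949 = 140.74 g.
n(NaOH) = 140.74 g / 39.998 g/mol = 3.5186 mol.
From the equation the NaOH:CO2 mole ratio is 2:1, so n(CO2) = 3.5186 × 1/2 = 1.7593 mol.
Mass of CO2 = 1.7593 mol × 44.01 g/mol = 77.427 g.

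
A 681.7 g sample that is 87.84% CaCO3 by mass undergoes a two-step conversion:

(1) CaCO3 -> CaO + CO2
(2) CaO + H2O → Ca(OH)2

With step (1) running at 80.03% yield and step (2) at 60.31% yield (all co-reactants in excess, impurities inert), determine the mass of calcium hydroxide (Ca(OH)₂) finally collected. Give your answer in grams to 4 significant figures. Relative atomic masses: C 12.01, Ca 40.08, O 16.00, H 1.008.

Pure CaCO3 = 681.7 × 0.8784 = 598.81 g.
M(CaCO3) = 40.08 + 12.01 + 3(16.00) = 100.09 g/mol.
M(Ca(OH)2) = 40.08 + 2(16.00) + 2(1.008) = 74.096 g/mol.
n(CaCO3) = 598.81 / 100.09 = 5.9827 mol.
Step 1 (CaCO3:CaO = 1:1): theoretical n(CaO) = 5.9827 mol; at 80.03% yield, n(CaO) = 4.7879 mol.
Step 2 (CaO:Ca(OH)2 = 1:1): theoretical n(Ca(OH)2) = 4.7879 mol, so theoretical mass = 4.7879 × 74.096 = 354.77 g.
At 60.31% yield, actual mass of Ca(OH)2 = 354.77 × 0.6031 = 213.96 g.

214.0 g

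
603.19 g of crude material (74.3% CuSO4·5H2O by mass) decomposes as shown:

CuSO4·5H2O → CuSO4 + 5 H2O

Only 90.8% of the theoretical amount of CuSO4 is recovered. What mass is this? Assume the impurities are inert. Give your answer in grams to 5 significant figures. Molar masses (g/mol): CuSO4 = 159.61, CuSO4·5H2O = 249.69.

260.13 g

Pure CuSO4·5H2O available = 603.19 g × 0.743 = 448.170 g.
n(CuSO4·5H2O) = 448.170 g / 249.69 g/mol = 1.79491 mol.
From the equation the CuSO4·5H2O:CuSO4 mole ratio is 1:1, so n(CuSO4) = 1.79491 × 1/1 = 1.79491 mol.
Mass of CuSO4 = 1.79491 mol × 159.61 g/mol = 286.485 g.
Actual mass collected = 286.485 g × 0.908 = 260.128 g.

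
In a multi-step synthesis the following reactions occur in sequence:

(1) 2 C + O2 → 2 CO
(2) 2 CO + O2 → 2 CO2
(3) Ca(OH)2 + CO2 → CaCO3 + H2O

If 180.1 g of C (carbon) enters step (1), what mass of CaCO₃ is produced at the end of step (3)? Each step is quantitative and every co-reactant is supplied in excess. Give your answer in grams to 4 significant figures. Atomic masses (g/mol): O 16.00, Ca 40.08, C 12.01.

1501 g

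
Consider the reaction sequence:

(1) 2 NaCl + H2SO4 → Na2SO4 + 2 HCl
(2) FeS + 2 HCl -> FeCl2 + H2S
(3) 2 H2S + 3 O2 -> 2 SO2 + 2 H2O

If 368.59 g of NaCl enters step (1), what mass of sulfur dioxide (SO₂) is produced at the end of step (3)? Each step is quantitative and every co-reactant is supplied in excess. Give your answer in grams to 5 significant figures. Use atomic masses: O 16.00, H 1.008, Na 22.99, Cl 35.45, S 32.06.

202.02 g

M(NaCl) = 22.99 + 35.45 = 58.44 g/mol.
M(SO2) = 32.06 + 2(16.00) = 64.06 g/mol.
n(NaCl) = 368.59 / 58.44 = 6.30715 mol.
Reaction (1): NaCl→HCl ratio 2:2 ⇒ n(HCl) = 6.30715 mol.
Reaction (2): HCl→H2S ratio 2:1 ⇒ n(H2S) = 3.15358 mol.
Reaction (3): H2S→SO2 ratio 2:2 ⇒ n(SO2) = 3.15358 mol.
Mass of SO2 = 3.15358 × 64.06 = 202.018 g.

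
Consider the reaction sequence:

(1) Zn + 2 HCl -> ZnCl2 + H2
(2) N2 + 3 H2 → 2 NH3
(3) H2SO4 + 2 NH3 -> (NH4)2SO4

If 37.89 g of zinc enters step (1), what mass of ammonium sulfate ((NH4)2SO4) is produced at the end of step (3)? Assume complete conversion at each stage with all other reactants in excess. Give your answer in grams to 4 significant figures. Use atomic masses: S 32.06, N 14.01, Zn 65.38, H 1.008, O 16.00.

25.53 g

M(Zn) = 65.38 g/mol.
M((NH4)2SO4) = 2(14.01) + 8(1.008) + 32.06 + 4(16.00) = 132.144 g/mol.
n(Zn) = 37.89 / 65.38 = 0.57954 mol.
Reaction (1): Zn→H2 ratio 1:1 ⇒ n(H2) = 0.57954 mol.
Reaction (2): H2→NH3 ratio 3:2 ⇒ n(NH3) = 0.38636 mol.
Reaction (3): NH3→(NH4)2SO4 ratio 2:1 ⇒ n((NH4)2SO4) = 0.19318 mol.
Mass of (NH4)2SO4 = 0.19318 × 132.144 = 25.527 g.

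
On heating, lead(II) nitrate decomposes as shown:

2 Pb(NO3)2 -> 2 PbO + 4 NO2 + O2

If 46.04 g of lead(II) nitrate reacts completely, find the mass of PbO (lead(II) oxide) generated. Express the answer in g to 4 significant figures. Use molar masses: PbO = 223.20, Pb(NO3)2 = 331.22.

31.03 g

n(Pb(NO3)2) = 46.040 g / 331.22 g/mol = 0.13900 mol.
From the equation the Pb(NO3)2:PbO mole ratio is 2:2, so n(PbO) = 0.13900 × 2/2 = 0.13900 mol.
Mass of PbO = 0.13900 mol × 223.20 g/mol = 31.025 g.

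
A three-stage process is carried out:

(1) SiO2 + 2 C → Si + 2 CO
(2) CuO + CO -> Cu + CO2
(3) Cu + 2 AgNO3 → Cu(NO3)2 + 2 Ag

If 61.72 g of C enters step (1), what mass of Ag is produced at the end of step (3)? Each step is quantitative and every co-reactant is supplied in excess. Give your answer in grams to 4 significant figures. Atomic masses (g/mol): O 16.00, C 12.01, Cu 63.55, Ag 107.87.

M(C) = 12.01 g/mol.
M(Ag) = 107.87 g/mol.
n(C) = 61.72 / 12.01 = 5.1391 mol.
Reaction (1): C→CO ratio 2:2 ⇒ n(CO) = 5.1391 mol.
Reaction (2): CO→Cu ratio 1:1 ⇒ n(Cu) = 5.1391 mol.
Reaction (3): Cu→Ag ratio 1:2 ⇒ n(Ag) = 10.278 mol.
Mass of Ag = 10.278 × 107.87 = 1108.7 g.

1109 g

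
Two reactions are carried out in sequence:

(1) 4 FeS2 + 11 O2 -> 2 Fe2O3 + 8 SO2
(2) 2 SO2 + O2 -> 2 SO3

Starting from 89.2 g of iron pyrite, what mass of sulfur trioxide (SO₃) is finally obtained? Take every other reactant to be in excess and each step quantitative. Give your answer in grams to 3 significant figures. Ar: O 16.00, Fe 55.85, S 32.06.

M(FeS2) = 55.85 + 2(32.06) = 119.97 g/mol.
M(SO3) = 32.06 + 3(16.00) = 80.06 g/mol.
n(FeS2) = 89.20 / 119.97 = 0.7435 mol.
Step 1 gives a 4:8 ratio of FeS2 to SO2, so n(SO2) = 1.487 mol.
In step 2 the SO2:SO3 ratio is 2:2, so n(SO3) = 1.487 mol.
Mass of SO3 = 1.487 × 80.06 = 119.1 g.

119 g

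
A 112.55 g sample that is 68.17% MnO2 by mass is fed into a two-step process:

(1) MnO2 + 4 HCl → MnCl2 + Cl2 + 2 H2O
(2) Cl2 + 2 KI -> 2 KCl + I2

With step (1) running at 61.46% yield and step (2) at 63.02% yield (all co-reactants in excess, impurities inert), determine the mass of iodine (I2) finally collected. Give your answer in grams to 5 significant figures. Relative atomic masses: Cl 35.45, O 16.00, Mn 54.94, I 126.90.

86.752 g

Pure MnO2 = 112.55 × 0.6817 = 76.7253 g.
M(MnO2) = 54.94 + 2(16.00) = 86.94 g/mol.
M(I2) = 2(126.90) = 253.80 g/mol.
n(MnO2) = 76.7253 / 86.94 = 0.882509 mol.
Step 1 (MnO2:Cl2 = 1:1): theoretical n(Cl2) = 0.882509 mol; at 61.46% yield, n(Cl2) = 0.542390 mol.
Step 2 (Cl2:I2 = 1:1): theoretical n(I2) = 0.542390 mol, so theoretical mass = 0.542390 × 253.80 = 137.659 g.
At 63.02% yield, actual mass of I2 = 137.659 × 0.6302 = 86.7524 g.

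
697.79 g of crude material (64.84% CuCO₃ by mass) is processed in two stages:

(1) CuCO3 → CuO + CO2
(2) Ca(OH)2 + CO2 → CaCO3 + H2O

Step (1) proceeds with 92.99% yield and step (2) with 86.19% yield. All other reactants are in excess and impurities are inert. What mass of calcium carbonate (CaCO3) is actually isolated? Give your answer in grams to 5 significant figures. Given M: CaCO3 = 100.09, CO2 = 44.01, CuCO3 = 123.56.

Pure CuCO3 = 697.79 × 0.6484 = 452.447 g.
n(CuCO3) = 452.447 / 123.56 = 3.66176 mol.
Step 1 (CuCO3:CO2 = 1:1): theoretical n(CO2) = 3.66176 mol; at 92.99% yield, n(CO2) = 3.40507 mol.
Step 2 (CO2:CaCO3 = 1:1): theoretical n(CaCO3) = 3.40507 mol, so theoretical mass = 3.40507 × 100.09 = 340.813 g.
At 86.19% yield, actual mass of CaCO3 = 340.813 × 0.8619 = 293.747 g.

293.75 g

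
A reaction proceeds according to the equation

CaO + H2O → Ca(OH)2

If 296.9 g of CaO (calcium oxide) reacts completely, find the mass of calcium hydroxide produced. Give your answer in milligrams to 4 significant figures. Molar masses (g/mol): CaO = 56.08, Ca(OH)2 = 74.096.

n(CaO) = 296.90 g / 56.08 g/mol = 5.2942 mol.
From the equation the CaO:Ca(OH)2 mole ratio is 1:1, so n(Ca(OH)2) = 5.2942 × 1/1 = 5.2942 mol.
Mass of Ca(OH)2 = 5.2942 mol × 74.096 g/mol = 392.28 g.
Converting to mg: 392.28 g = 392300 mg.

392300 mg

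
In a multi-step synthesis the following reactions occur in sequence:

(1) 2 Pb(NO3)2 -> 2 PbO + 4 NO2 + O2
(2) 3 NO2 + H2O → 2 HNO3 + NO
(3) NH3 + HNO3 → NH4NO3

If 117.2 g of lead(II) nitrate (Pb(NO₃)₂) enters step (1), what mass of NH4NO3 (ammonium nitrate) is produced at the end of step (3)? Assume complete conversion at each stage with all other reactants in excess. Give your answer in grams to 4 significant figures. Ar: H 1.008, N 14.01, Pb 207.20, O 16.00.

37.77 g

M(Pb(NO3)2) = 207.20 + 2(14.01) + 6(16.00) = 331.22 g/mol.
M(NH4NO3) = 2(14.01) + 4(1.008) + 3(16.00) = 80.052 g/mol.
n(Pb(NO3)2) = 117.2 / 331.22 = 0.35384 mol.
Reaction (1): Pb(NO3)2→NO2 ratio 2:4 ⇒ n(NO2) = 0.70769 mol.
Reaction (2): NO2→HNO3 ratio 3:2 ⇒ n(HNO3) = 0.47179 mol.
Reaction (3): HNO3→NH4NO3 ratio 1:1 ⇒ n(NH4NO3) = 0.47179 mol.
Mass of NH4NO3 = 0.47179 × 80.052 = 37.768 g.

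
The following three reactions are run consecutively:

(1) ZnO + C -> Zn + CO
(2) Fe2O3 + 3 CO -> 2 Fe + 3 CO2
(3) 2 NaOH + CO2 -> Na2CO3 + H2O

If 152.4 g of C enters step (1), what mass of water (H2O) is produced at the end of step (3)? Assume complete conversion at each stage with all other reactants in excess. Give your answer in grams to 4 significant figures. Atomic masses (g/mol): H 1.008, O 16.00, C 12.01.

M(C) = 12.01 g/mol.
M(H2O) = 2(1.008) + 16.00 = 18.016 g/mol.
n(C) = 152.4 / 12.01 = 12.689 mol.
Reaction (1): C→CO ratio 1:1 ⇒ n(CO) = 12.689 mol.
Reaction (2): CO→CO2 ratio 3:3 ⇒ n(CO2) = 12.689 mol.
Reaction (3): CO2→H2O ratio 1:1 ⇒ n(H2O) = 12.689 mol.
Mass of H2O = 12.689 × 18.016 = 228.61 g.

228.6 g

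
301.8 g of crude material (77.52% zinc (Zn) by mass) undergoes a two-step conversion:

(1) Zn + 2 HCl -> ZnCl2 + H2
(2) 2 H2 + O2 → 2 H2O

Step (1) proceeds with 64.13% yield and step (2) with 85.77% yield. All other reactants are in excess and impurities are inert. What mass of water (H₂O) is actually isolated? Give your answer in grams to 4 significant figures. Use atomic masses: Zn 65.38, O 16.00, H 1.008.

35.46 g

Pure Zn = 301.8 × 0.7752 = 233.96 g.
M(Zn) = 65.38 g/mol.
M(H2O) = 2(1.008) + 16.00 = 18.016 g/mol.
n(Zn) = 233.96 / 65.38 = 3.5784 mol.
Step 1 (Zn:H2 = 1:1): theoretical n(H2) = 3.5784 mol; at 64.13% yield, n(H2) = 2.2948 mol.
Step 2 (H2:H2O = 2:2): theoretical n(H2O) = 2.2948 mol, so theoretical mass = 2.2948 × 18.016 = 41.344 g.
At 85.77% yield, actual mass of H2O = 41.344 × 0.8577 = 35.460 g.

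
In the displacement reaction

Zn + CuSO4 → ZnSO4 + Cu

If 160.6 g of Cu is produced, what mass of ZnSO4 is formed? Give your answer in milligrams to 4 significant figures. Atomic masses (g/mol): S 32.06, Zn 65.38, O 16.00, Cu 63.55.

408000 mg

M(Cu) = 63.55 g/mol.
M(ZnSO4) = 65.38 + 32.06 + 4(16.00) = 161.44 g/mol.
n(Cu) = 160.60 g / 63.55 g/mol = 2.5271 mol.
From the equation the Cu:ZnSO4 mole ratio is 1:1, so n(ZnSO4) = 2.5271 × 1/1 = 2.5271 mol.
Mass of ZnSO4 = 2.5271 mol × 161.44 g/mol = 407.98 g.
Converting to mg: 407.98 g = 408000 mg.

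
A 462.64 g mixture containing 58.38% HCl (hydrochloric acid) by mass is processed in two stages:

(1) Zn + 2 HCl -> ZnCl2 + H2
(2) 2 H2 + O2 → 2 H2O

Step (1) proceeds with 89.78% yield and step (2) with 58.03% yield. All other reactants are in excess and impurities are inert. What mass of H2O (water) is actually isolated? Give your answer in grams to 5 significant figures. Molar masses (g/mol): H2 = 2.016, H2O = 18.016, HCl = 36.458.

Pure HCl = 462.64 × 0.5838 = 270.089 g.
n(HCl) = 270.089 / 36.458 = 7.40823 mol.
Step 1 (HCl:H2 = 2:1): theoretical n(H2) = 3.70411 mol; at 89.78% yield, n(H2) = 3.32555 mol.
Step 2 (H2:H2O = 2:2): theoretical n(H2O) = 3.32555 mol, so theoretical mass = 3.32555 × 18.016 = 59.9132 g.
At 58.03% yield, actual mass of H2O = 59.9132 × 0.5803 = 34.7676 g.

34.768 g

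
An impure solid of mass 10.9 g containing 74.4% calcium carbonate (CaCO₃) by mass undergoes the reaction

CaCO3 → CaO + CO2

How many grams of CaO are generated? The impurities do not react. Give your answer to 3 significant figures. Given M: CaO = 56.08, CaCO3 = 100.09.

Mass of pure CaCO3 = 10.9 g × 0.744 = 8.110 g.
n(CaCO3) = 8.110 g / 100.09 g/mol = 0.08102 mol.
From the equation the CaCO3:CaO mole ratio is 1:1, so n(CaO) = 0.08102 × 1/1 = 0.08102 mol.
Mass of CaO = 0.08102 mol × 56.08 g/mol = 4.544 g.

4.54 g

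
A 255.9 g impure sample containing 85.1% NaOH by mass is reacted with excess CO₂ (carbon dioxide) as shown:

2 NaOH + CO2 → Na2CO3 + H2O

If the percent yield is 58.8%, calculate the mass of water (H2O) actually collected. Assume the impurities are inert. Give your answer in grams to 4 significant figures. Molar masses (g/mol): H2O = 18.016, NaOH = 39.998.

28.84 g

Pure NaOH available = 255.9 g × 0.851 = 217.77 g.
n(NaOH) = 217.77 g / 39.998 g/mol = 5.4445 mol.
From the equation the NaOH:H2O mole ratio is 2:1, so n(H2O) = 5.4445 × 1/2 = 2.7223 mol.
Mass of H2O = 2.7223 mol × 18.016 g/mol = 49.044 g.
Actual mass collected = 49.044 g × 0.588 = 28.838 g.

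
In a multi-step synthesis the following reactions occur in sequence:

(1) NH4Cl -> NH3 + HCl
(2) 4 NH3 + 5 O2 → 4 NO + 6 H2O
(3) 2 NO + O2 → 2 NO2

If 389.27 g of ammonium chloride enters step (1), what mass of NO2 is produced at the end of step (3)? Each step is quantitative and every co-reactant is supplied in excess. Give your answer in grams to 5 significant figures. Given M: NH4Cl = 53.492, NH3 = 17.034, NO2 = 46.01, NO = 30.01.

334.82 g

n(NH4Cl) = 389.27 / 53.492 = 7.27716 mol.
Reaction (1): NH4Cl→NH3 ratio 1:1 ⇒ n(NH3) = 7.27716 mol.
Reaction (2): NH3→NO ratio 4:4 ⇒ n(NO) = 7.27716 mol.
Reaction (3): NO→NO2 ratio 2:2 ⇒ n(NO2) = 7.27716 mol.
Mass of NO2 = 7.27716 × 46.01 = 334.822 g.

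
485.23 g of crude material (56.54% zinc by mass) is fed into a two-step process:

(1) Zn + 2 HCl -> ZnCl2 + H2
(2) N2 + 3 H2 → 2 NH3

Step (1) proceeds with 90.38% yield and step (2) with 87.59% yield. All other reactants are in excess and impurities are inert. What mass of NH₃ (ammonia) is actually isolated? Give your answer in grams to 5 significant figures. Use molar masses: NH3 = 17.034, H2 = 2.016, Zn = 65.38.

37.723 g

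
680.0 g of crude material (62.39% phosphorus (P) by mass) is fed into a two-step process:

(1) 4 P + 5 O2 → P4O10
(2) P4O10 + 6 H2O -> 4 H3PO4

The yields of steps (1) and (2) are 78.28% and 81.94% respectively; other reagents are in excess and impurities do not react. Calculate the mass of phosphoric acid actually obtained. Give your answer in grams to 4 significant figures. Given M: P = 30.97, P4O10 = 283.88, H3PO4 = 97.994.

861.1 g

Pure P = 680.0 × 0.6239 = 424.25 g.
n(P) = 424.25 / 30.97 = 13.699 mol.
Step 1 (P:P4O10 = 4:1): theoretical n(P4O10) = 3.4247 mol; at 78.28% yield, n(P4O10) = 2.6809 mol.
Step 2 (P4O10:H3PO4 = 1:4): theoretical n(H3PO4) = 10.723 mol, so theoretical mass = 10.723 × 97.994 = 1050.8 g.
At 81.94% yield, actual mass of H3PO4 = 1050.8 × 0.8194 = 861.05 g.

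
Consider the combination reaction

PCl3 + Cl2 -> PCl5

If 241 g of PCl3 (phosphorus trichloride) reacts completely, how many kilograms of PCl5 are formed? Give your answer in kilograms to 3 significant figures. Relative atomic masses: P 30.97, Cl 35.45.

0.365 kg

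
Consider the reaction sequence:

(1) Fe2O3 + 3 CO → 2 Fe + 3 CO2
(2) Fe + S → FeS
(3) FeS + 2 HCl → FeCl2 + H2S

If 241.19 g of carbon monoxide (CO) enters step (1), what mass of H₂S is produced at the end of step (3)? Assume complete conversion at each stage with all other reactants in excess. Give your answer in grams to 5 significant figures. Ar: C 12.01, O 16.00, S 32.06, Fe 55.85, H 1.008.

195.62 g

M(CO) = 12.01 + 16.00 = 28.01 g/mol.
M(H2S) = 2(1.008) + 32.06 = 34.076 g/mol.
n(CO) = 241.19 / 28.01 = 8.61085 mol.
Reaction (1): CO→Fe ratio 3:2 ⇒ n(Fe) = 5.74057 mol.
Reaction (2): Fe→FeS ratio 1:1 ⇒ n(FeS) = 5.74057 mol.
Reaction (3): FeS→H2S ratio 1:1 ⇒ n(H2S) = 5.74057 mol.
Mass of H2S = 5.74057 × 34.076 = 195.616 g.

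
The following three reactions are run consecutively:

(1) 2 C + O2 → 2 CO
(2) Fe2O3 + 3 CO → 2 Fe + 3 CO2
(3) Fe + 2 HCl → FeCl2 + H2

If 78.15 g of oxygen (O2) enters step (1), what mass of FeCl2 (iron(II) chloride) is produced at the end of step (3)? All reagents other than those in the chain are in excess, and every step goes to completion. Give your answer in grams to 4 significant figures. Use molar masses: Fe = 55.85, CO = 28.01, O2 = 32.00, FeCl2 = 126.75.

412.7 g

n(O2) = 78.15 / 32.00 = 2.4422 mol.
Reaction (1): O2→CO ratio 1:2 ⇒ n(CO) = 4.8844 mol.
Reaction (2): CO→Fe ratio 3:2 ⇒ n(Fe) = 3.2563 mol.
Reaction (3): Fe→FeCl2 ratio 1:1 ⇒ n(FeCl2) = 3.2563 mol.
Mass of FeCl2 = 3.2563 × 126.75 = 412.73 g.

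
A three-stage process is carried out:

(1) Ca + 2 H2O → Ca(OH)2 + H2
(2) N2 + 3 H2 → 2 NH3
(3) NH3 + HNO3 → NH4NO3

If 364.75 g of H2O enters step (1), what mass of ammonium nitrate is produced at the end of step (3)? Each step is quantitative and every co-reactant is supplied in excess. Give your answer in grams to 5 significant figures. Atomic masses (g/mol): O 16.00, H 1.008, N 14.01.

540.24 g

M(H2O) = 2(1.008) + 16.00 = 18.016 g/mol.
M(NH4NO3) = 2(14.01) + 4(1.008) + 3(16.00) = 80.052 g/mol.
n(H2O) = 364.75 / 18.016 = 20.2459 mol.
Reaction (1): H2O→H2 ratio 2:1 ⇒ n(H2) = 10.1229 mol.
Reaction (2): H2→NH3 ratio 3:2 ⇒ n(NH3) = 6.74863 mol.
Reaction (3): NH3→NH4NO3 ratio 1:1 ⇒ n(NH4NO3) = 6.74863 mol.
Mass of NH4NO3 = 6.74863 × 80.052 = 540.241 g.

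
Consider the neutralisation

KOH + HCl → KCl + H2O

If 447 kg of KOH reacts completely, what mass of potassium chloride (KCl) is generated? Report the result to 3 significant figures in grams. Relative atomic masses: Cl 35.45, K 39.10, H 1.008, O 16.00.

M(KOH) = 39.10 + 16.00 + 1.008 = 56.108 g/mol.
M(KCl) = 39.10 + 35.45 = 74.55 g/mol.
Convert: 447 kg = 447000 g.
n(KOH) = 447000 g / 56.108 g/mol = 7967 mol.
From the equation the KOH:KCl mole ratio is 1:1, so n(KCl) = 7967 × 1/1 = 7967 mol.
Mass of KCl = 7967 mol × 74.55 g/mol = 593900 g.

594000 g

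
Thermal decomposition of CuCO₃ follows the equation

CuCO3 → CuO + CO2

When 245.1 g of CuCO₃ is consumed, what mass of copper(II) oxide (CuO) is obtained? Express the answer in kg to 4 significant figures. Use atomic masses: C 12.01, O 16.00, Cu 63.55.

0.1578 kg

M(CuCO3) = 63.55 + 12.01 + 3(16.00) = 123.56 g/mol.
M(CuO) = 63.55 + 16.00 = 79.55 g/mol.
n(CuCO3) = 245.10 g / 123.56 g/mol = 1.9837 mol.
From the equation the CuCO3:CuO mole ratio is 1:1, so n(CuO) = 1.9837 × 1/1 = 1.9837 mol.
Mass of CuO = 1.9837 mol × 79.55 g/mol = 157.80 g.
Converting to kg: 157.80 g = 0.1578 kg.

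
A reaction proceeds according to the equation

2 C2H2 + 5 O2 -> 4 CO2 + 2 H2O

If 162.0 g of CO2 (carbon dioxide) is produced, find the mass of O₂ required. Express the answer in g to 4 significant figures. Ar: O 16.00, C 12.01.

147.2 g

M(CO2) = 12.01 + 2(16.00) = 44.01 g/mol.
M(O2) = 2(16.00) = 32.00 g/mol.
n(CO2) = 162.00 g / 44.01 g/mol = 3.6810 mol.
From the equation the CO2:O2 mole ratio is 4:5, so n(O2) = 3.6810 × 5/4 = 4.6012 mol.
Mass of O2 = 4.6012 mol × 32.00 g/mol = 147.24 g.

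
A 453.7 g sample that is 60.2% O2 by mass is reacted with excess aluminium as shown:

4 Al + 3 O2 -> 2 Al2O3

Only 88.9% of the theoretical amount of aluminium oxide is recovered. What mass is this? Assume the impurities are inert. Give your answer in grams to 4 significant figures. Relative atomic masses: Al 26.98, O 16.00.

515.8 g

Pure O2 available = 453.7 g × 0.602 = 273.13 g.
M(O2) = 2(16.00) = 32.00 g/mol.
M(Al2O3) = 2(26.98) + 3(16.00) = 101.96 g/mol.
n(O2) = 273.13 g / 32.00 g/mol = 8.5352 mol.
From the equation the O2:Al2O3 mole ratio is 3:2, so n(Al2O3) = 8.5352 × 2/3 = 5.6902 mol.
Mass of Al2O3 = 5.6902 mol × 101.96 g/mol = 580.17 g.
Actual mass collected = 580.17 g × 0.889 = 515.77 g.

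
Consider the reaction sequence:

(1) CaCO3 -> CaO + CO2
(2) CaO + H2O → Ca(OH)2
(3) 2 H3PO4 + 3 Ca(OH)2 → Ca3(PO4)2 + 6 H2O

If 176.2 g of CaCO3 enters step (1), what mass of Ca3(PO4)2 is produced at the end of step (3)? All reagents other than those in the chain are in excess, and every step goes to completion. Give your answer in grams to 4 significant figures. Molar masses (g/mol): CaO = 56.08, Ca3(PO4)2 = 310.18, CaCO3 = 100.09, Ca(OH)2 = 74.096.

n(CaCO3) = 176.2 / 100.09 = 1.7604 mol.
Reaction (1): CaCO3→CaO ratio 1:1 ⇒ n(CaO) = 1.7604 mol.
Reaction (2): CaO→Ca(OH)2 ratio 1:1 ⇒ n(Ca(OH)2) = 1.7604 mol.
Reaction (3): Ca(OH)2→Ca3(PO4)2 ratio 3:1 ⇒ n(Ca3(PO4)2) = 0.58681 mol.
Mass of Ca3(PO4)2 = 0.58681 × 310.18 = 182.02 g.

182.0 g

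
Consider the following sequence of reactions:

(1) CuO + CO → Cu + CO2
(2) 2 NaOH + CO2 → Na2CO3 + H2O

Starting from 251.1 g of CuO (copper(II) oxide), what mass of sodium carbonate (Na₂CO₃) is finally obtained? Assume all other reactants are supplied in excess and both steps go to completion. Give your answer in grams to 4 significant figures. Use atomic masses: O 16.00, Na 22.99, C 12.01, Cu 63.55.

M(CuO) = 63.55 + 16.00 = 79.55 g/mol.
M(Na2CO3) = 2(22.99) + 12.01 + 3(16.00) = 105.99 g/mol.
n(CuO) = 251.10 / 79.55 = 3.1565 mol.
Step 1 gives a 1:1 ratio of CuO to CO2, so n(CO2) = 3.1565 mol.
In step 2 the CO2:Na2CO3 ratio is 1:1, so n(Na2CO3) = 3.1565 mol.
Mass of Na2CO3 = 3.1565 × 105.99 = 334.56 g.

334.6 g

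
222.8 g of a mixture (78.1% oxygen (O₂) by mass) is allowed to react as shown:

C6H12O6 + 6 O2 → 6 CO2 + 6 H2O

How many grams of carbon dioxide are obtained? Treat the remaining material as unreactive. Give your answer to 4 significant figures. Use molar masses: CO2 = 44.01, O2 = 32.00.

Mass of pure O2 = 222.8 g × 0.781 = 174.01 g.
n(O2) = 174.01 g / 32.00 g/mol = 5.4377 mol.
From the equation the O2:CO2 mole ratio is 6:6, so n(CO2) = 5.4377 × 6/6 = 5.4377 mol.
Mass of CO2 = 5.4377 mol × 44.01 g/mol = 239.31 g.

239.3 g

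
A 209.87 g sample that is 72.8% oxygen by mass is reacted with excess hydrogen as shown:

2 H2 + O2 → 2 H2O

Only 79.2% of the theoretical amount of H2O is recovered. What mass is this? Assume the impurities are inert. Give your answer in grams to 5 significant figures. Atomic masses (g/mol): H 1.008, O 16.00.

Pure O2 available = 209.87 g × 0.728 = 152.785 g.
M(O2) = 2(16.00) = 32.00 g/mol.
M(H2O) = 2(1.008) + 16.00 = 18.016 g/mol.
n(O2) = 152.785 g / 32.00 g/mol = 4.77454 mol.
From the equation the O2:H2O mole ratio is 1:2, so n(H2O) = 4.77454 × 2/1 = 9.54908 mol.
Mass of H2O = 9.54908 mol × 18.016 g/mol = 172.036 g.
Actual mass collected = 172.036 g × 0.792 = 136.253 g.

136.25 g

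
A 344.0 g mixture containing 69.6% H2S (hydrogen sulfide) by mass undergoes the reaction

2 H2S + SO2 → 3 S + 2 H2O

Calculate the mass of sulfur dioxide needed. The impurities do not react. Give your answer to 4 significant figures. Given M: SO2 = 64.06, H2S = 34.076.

Mass of pure H2S = 344.0 g × 0.696 = 239.42 g.
n(H2S) = 239.42 g / 34.076 g/mol = 7.0262 mol.
From the equation the H2S:SO2 mole ratio is 2:1, so n(SO2) = 7.0262 × 1/2 = 3.5131 mol.
Mass of SO2 = 3.5131 mol × 64.06 g/mol = 225.05 g.

225.0 g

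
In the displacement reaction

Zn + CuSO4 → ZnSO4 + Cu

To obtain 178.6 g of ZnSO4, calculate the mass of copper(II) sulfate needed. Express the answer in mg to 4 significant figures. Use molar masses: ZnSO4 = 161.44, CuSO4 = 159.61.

176600 mg

n(ZnSO4) = 178.60 g / 161.44 g/mol = 1.1063 mol.
From the equation the ZnSO4:CuSO4 mole ratio is 1:1, so n(CuSO4) = 1.1063 × 1/1 = 1.1063 mol.
Mass of CuSO4 = 1.1063 mol × 159.61 g/mol = 176.58 g.
Converting to mg: 176.58 g = 176600 mg.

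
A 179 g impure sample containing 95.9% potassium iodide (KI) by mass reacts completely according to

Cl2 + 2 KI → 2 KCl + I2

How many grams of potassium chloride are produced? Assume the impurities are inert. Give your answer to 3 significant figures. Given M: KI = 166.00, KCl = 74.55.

77.1 g

Mass of pure KI = 179 g × 0.959 = 171.7 g.
n(KI) = 171.7 g / 166.00 g/mol = 1.034 mol.
From the equation the KI:KCl mole ratio is 2:2, so n(KCl) = 1.034 × 2/2 = 1.034 mol.
Mass of KCl = 1.034 mol × 74.55 g/mol = 77.09 g.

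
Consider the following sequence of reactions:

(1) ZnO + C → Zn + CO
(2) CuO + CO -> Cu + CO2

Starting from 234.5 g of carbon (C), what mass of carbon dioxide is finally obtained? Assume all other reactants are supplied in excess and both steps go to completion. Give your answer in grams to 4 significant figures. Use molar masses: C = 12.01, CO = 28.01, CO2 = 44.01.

859.3 g

n(C) = 234.50 / 12.01 = 19.525 mol.
Step 1 gives a 1:1 ratio of C to CO, so n(CO) = 19.525 mol.
In step 2 the CO:CO2 ratio is 1:1, so n(CO2) = 19.525 mol.
Mass of CO2 = 19.525 × 44.01 = 859.31 g.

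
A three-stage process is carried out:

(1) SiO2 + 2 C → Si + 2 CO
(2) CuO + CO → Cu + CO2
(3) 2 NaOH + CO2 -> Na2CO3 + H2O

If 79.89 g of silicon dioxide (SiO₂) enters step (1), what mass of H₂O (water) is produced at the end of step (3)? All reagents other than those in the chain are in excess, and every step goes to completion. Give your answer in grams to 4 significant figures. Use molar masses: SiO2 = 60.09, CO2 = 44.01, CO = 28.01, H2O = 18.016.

47.90 g

n(SiO2) = 79.89 / 60.09 = 1.3295 mol.
Reaction (1): SiO2→CO ratio 1:2 ⇒ n(CO) = 2.6590 mol.
Reaction (2): CO→CO2 ratio 1:1 ⇒ n(CO2) = 2.6590 mol.
Reaction (3): CO2→H2O ratio 1:1 ⇒ n(H2O) = 2.6590 mol.
Mass of H2O = 2.6590 × 18.016 = 47.905 g.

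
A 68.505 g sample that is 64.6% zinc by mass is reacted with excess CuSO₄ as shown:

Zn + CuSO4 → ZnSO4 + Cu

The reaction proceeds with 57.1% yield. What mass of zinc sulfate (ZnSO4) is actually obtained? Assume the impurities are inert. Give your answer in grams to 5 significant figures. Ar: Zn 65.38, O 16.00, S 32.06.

Pure Zn available = 68.505 g × 0.646 = 44.2542 g.
M(Zn) = 65.38 g/mol.
M(ZnSO4) = 65.38 + 32.06 + 4(16.00) = 161.44 g/mol.
n(Zn) = 44.2542 g / 65.38 g/mol = 0.676877 mol.
From the equation the Zn:ZnSO4 mole ratio is 1:1, so n(ZnSO4) = 0.676877 × 1/1 = 0.676877 mol.
Mass of ZnSO4 = 0.676877 mol × 161.44 g/mol = 109.275 g.
Actual mass collected = 109.275 g × 0.571 = 62.3961 g.

62.396 g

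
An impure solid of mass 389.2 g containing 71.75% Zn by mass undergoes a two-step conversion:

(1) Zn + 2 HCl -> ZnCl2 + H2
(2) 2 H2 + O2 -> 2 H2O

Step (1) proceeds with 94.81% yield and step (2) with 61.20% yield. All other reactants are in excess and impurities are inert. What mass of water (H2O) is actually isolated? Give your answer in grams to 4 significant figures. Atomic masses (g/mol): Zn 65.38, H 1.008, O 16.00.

44.65 g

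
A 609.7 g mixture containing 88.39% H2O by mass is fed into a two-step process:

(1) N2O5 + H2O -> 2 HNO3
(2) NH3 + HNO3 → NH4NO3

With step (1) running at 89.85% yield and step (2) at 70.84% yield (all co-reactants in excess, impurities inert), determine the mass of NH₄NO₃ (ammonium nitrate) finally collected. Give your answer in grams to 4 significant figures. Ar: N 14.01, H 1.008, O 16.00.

Pure H2O = 609.7 × 0.8839 = 538.91 g.
M(H2O) = 2(1.008) + 16.00 = 18.016 g/mol.
M(NH4NO3) = 2(14.01) + 4(1.008) + 3(16.00) = 80.052 g/mol.
n(H2O) = 538.91 / 18.016 = 29.913 mol.
Step 1 (H2O:HNO3 = 1:2): theoretical n(HNO3) = 59.826 mol; at 89.85% yield, n(HNO3) = 53.754 mol.
Step 2 (HNO3:NH4NO3 = 1:1): theoretical n(NH4NO3) = 53.754 mol, so theoretical mass = 53.754 × 80.052 = 4303.1 g.
At 70.84% yield, actual mass of NH4NO3 = 4303.1 × 0.7084 = 3048.3 g.

3048 g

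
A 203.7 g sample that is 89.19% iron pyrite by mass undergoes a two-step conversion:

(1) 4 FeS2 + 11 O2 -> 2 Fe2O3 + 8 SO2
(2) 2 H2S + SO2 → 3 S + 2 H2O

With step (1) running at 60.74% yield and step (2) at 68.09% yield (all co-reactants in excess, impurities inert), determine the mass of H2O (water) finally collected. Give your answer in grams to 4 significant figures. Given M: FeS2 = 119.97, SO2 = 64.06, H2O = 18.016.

Pure FeS2 = 203.7 × 0.8919 = 181.68 g.
n(FeS2) = 181.68 / 119.97 = 1.5144 mol.
Step 1 (FeS2:SO2 = 4:8): theoretical n(SO2) = 3.0288 mol; at 60.74% yield, n(SO2) = 1.8397 mol.
Step 2 (SO2:H2O = 1:2): theoretical n(H2O) = 3.6793 mol, so theoretical mass = 3.6793 × 18.016 = 66.287 g.
At 68.09% yield, actual mass of H2O = 66.287 × 0.6809 = 45.135 g.

45.13 g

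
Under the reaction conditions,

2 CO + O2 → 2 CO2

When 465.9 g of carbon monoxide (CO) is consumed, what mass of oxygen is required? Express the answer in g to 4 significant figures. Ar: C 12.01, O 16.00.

M(CO) = 12.01 + 16.00 = 28.01 g/mol.
M(O2) = 2(16.00) = 32.00 g/mol.
n(CO) = 465.90 g / 28.01 g/mol = 16.633 mol.
From the equation the CO:O2 mole ratio is 2:1, so n(O2) = 16.633 × 1/2 = 8.3167 mol.
Mass of O2 = 8.3167 mol × 32.00 g/mol = 266.13 g.

266.1 g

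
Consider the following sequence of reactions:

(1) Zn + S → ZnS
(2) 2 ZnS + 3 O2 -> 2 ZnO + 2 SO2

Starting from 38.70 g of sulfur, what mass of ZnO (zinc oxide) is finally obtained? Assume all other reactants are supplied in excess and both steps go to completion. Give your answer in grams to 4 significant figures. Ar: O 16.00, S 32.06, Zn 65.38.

M(S) = 32.06 g/mol.
M(ZnO) = 65.38 + 16.00 = 81.38 g/mol.
n(S) = 38.700 / 32.06 = 1.2071 mol.
Step 1 gives a 1:1 ratio of S to ZnS, so n(ZnS) = 1.2071 mol.
In step 2 the ZnS:ZnO ratio is 2:2, so n(ZnO) = 1.2071 mol.
Mass of ZnO = 1.2071 × 81.38 = 98.235 g.

98.23 g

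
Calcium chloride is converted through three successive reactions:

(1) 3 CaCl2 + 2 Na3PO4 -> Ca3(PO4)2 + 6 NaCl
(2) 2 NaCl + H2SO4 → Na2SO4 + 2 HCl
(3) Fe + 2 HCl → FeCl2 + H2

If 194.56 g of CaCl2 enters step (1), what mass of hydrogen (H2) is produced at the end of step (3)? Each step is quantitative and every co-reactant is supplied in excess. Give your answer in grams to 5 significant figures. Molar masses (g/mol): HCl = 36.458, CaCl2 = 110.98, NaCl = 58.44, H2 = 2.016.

3.5343 g

n(CaCl2) = 194.56 / 110.98 = 1.75311 mol.
Reaction (1): CaCl2→NaCl ratio 3:6 ⇒ n(NaCl) = 3.50622 mol.
Reaction (2): NaCl→HCl ratio 2:2 ⇒ n(HCl) = 3.50622 mol.
Reaction (3): HCl→H2 ratio 2:1 ⇒ n(H2) = 1.75311 mol.
Mass of H2 = 1.75311 × 2.016 = 3.53427 g.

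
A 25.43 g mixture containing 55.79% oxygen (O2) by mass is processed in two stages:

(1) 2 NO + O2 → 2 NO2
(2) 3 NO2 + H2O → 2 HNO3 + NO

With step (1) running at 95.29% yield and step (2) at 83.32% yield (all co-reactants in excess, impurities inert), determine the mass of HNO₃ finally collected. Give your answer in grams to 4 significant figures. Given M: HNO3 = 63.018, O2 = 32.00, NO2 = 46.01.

29.58 g

Pure O2 = 25.43 × 0.5579 = 14.187 g.
n(O2) = 14.187 / 32.00 = 0.44336 mol.
Step 1 (O2:NO2 = 1:2): theoretical n(NO2) = 0.88671 mol; at 95.29% yield, n(NO2) = 0.84495 mol.
Step 2 (NO2:HNO3 = 3:2): theoretical n(HNO3) = 0.56330 mol, so theoretical mass = 0.56330 × 63.018 = 35.498 g.
At 83.32% yield, actual mass of HNO3 = 35.498 × 0.8332 = 29.577 g.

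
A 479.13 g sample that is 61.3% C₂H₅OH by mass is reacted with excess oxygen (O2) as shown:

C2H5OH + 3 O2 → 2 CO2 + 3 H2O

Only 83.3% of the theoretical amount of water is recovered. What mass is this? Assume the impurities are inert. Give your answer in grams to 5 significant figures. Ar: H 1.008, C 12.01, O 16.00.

287.04 g

Pure C2H5OH available = 479.13 g × 0.613 = 293.707 g.
M(C2H5OH) = 2(12.01) + 6(1.008) + 16.00 = 46.068 g/mol.
M(H2O) = 2(1.008) + 16.00 = 18.016 g/mol.
n(C2H5OH) = 293.707 g / 46.068 g/mol = 6.37550 mol.
From the equation the C2H5OH:H2O mole ratio is 1:3, so n(H2O) = 6.37550 × 3/1 = 19.1265 mol.
Mass of H2O = 19.1265 mol × 18.016 g/mol = 344.583 g.
Actual mass collected = 344.583 g × 0.833 = 287.038 g.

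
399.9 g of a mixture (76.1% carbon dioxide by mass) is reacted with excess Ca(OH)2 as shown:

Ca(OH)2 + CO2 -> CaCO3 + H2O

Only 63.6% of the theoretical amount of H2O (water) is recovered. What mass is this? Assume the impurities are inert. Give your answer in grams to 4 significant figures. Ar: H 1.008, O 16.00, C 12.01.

Pure CO2 available = 399.9 g × 0.761 = 304.32 g.
M(CO2) = 12.01 + 2(16.00) = 44.01 g/mol.
M(H2O) = 2(1.008) + 16.00 = 18.016 g/mol.
n(CO2) = 304.32 g / 44.01 g/mol = 6.9149 mol.
From the equation the CO2:H2O mole ratio is 1:1, so n(H2O) = 6.9149 × 1/1 = 6.9149 mol.
Mass of H2O = 6.9149 mol × 18.016 g/mol = 124.58 g.
Actual mass collected = 124.58 g × 0.636 = 79.232 g.

79.23 g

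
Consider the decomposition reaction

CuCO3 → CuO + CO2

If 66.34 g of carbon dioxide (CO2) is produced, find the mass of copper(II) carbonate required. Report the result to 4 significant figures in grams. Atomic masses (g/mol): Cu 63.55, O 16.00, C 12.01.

M(CO2) = 12.01 + 2(16.00) = 44.01 g/mol.
M(CuCO3) = 63.55 + 12.01 + 3(16.00) = 123.56 g/mol.
n(CO2) = 66.340 g / 44.01 g/mol = 1.5074 mol.
From the equation the CO2:CuCO3 mole ratio is 1:1, so n(CuCO3) = 1.5074 × 1/1 = 1.5074 mol.
Mass of CuCO3 = 1.5074 mol × 123.56 g/mol = 186.25 g.

186.3 g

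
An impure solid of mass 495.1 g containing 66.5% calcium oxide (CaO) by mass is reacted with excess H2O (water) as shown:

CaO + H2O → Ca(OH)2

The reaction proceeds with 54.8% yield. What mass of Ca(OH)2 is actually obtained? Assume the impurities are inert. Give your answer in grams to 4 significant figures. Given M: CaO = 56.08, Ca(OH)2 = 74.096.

Pure CaO available = 495.1 g × 0.665 = 329.24 g.
n(CaO) = 329.24 g / 56.08 g/mol = 5.8709 mol.
From the equation the CaO:Ca(OH)2 mole ratio is 1:1, so n(Ca(OH)2) = 5.8709 × 1/1 = 5.8709 mol.
Mass of Ca(OH)2 = 5.8709 mol × 74.096 g/mol = 435.01 g.
Actual mass collected = 435.01 g × 0.548 = 238.39 g.

238.4 g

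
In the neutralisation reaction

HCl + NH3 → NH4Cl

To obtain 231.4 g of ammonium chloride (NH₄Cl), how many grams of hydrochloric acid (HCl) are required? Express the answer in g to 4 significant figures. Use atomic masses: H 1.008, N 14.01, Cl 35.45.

157.7 g

M(NH4Cl) = 14.01 + 4(1.008) + 35.45 = 53.492 g/mol.
M(HCl) = 1.008 + 35.45 = 36.458 g/mol.
n(NH4Cl) = 231.40 g / 53.492 g/mol = 4.3259 mol.
From the equation the NH4Cl:HCl mole ratio is 1:1, so n(HCl) = 4.3259 × 1/1 = 4.3259 mol.
Mass of HCl = 4.3259 mol × 36.458 g/mol = 157.71 g.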